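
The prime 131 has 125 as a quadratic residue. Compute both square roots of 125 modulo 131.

Since 131 ≡ 3 (mod 4), a square root of 125 is 125^((131+1)/4) = 125^33 mod 131.
Repeated squaring: 125^2≡36, 125^4≡117, 125^8≡65, 125^16≡33, 125^32≡41 (mod 131).
125^33 = 125^(32+1) ≡ 16 (mod 131).
Check: 16² = 256 ≡ 125 (mod 131). The two roots are 16 and 115.

16, 115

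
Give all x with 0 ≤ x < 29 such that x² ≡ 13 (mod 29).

29 ≡ 1 (mod 4), so we find a root by search.
Trying successive values, 10² = 100 ≡ 13 (mod 29). The other root is 29 − 10 = 19.

10, 19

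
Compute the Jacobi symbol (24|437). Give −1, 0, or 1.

Pull out 2^3: since 437 ≡ 5 (mod 8), (2/437) = -1, so (2/437)^3 = -1.
Reciprocity: 3 ≡ 3 and 437 ≡ 1 (mod 4), so (3/437) = +(437/3).
Reduce top mod 3: now compute (2/3).
Pull out 2: since 3 ≡ 3 (mod 8), (2/3) = -1.
Reached (1/3) = 1. Collecting the sign flips along the way, the symbol is +1.

1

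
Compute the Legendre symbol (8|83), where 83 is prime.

Pull out 2^3: since 83 ≡ 3 (mod 8), (2/83) = -1, so (2/83)^3 = -1.
Reached (1/83) = 1. Collecting the sign flips along the way, the symbol is -1.

-1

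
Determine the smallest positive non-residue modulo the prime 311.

(2/311) = +1, so 2 is a residue.
(3/311) = +1, so 3 is a residue.
(4/311) = +1, so 4 is a residue.
(5/311) = +1, so 5 is a residue.
(6/311) = +1, so 6 is a residue.
(7/311) = +1, so 7 is a residue.
(8/311) = +1, so 8 is a residue.
(9/311) = +1, so 9 is a residue.
(10/311) = +1, so 10 is a residue.
(11/311) = −1, so 11 is the smallest positive non-residue mod 311.

11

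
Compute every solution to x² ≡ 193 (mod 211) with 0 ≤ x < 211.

Since 211 ≡ 3 (mod 4), a square root of 193 is 193^((211+1)/4) = 193^53 mod 211.
Repeated squaring: 193^2≡113, 193^4≡109, 193^8≡65, 193^16≡5, 193^32≡25 (mod 211).
193^53 = 193^(32+16+4+1) ≡ 143 (mod 211).
Check: 143² = 20449 ≡ 193 (mod 211). The two roots are 68 and 143.

68, 143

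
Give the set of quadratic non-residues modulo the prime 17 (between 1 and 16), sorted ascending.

Square k = 1,…,8 (k and 17−k give the same square):
1²=1, 2²=4, 3²=9, 4²=16, 5²≡8, 6²≡2, 7²≡15, 8²≡13 (mod 17).
The residues are {1, 2, 4, 8, 9, 13, 15, 16}; the non-residues are the remaining 8 nonzero classes.

3,5,6,7,10,11,12,14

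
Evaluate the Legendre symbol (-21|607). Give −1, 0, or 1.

1

Euler's criterion: (-21/607) ≡ 586^303 (mod 607).
586^2 ≡ 441 (mod 607)
586^4 ≡ 241 (mod 607)
586^8 ≡ 416 (mod 607)
586^16 ≡ 61 (mod 607)
586^32 ≡ 79 (mod 607)
586^64 ≡ 171 (mod 607)
586^128 ≡ 105 (mod 607)
586^256 ≡ 99 (mod 607)
586^303 = 586^(256+32+8+4+2+1) ≡ 1 (mod 607).
Result is 1, so (-21/607) = 1.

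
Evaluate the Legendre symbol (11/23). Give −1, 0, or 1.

Reciprocity: 11 ≡ 3 and 23 ≡ 3 (mod 4), so (11/23) = −(23/11).
Reduce top mod 11: now compute (1/11).
Reached (1/11) = 1. Collecting the sign flips along the way, the symbol is -1.

-1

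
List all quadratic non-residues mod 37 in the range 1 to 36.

2 5 6 8 13 14 15 17 18 19 20 22 23 24 29 31 32 35

Square k = 1,…,18 (k and 37−k give the same square):
1²=1, 2²=4, 3²=9, 4²=16, 5²=25, 6²=36, 7²≡12, 8²≡27, 9²≡7, 10²≡26, 11²≡10, 12²≡33, 13²≡21, 14²≡11, 15²≡3, 16²≡34, 17²≡30, 18²≡28 (mod 37).
The residues are {1, 3, 4, 7, 9, 10, 11, 12, 16, 21, 25, 26, 27, 28, 30, 33, 34, 36}; the non-residues are the remaining 18 nonzero classes.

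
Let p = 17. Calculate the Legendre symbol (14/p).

-1

Pull out 2: since 17 ≡ 1 (mod 8), (2/17) = +1.
Reciprocity: 7 ≡ 3 and 17 ≡ 1 (mod 4), so (7/17) = +(17/7).
Reduce top mod 7: now compute (3/7).
Reciprocity: 3 ≡ 3 and 7 ≡ 3 (mod 4), so (3/7) = −(7/3).
Reduce top mod 3: now compute (1/3).
Reached (1/3) = 1. Collecting the sign flips along the way, the symbol is -1.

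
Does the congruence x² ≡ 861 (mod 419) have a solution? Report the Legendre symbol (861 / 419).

First reduce: 861 ≡ 23 (mod 419).
Reciprocity: 23 ≡ 3 and 419 ≡ 3 (mod 4), so (23/419) = −(419/23).
Reduce top mod 23: now compute (5/23).
Reciprocity: 5 ≡ 1 and 23 ≡ 3 (mod 4), so (5/23) = +(23/5).
Reduce top mod 5: now compute (3/5).
Reciprocity: 3 ≡ 3 and 5 ≡ 1 (mod 4), so (3/5) = +(5/3).
Reduce top mod 3: now compute (2/3).
Pull out 2: since 3 ≡ 3 (mod 8), (2/3) = -1.
Reached (1/3) = 1. Collecting the sign flips along the way, the symbol is +1.

1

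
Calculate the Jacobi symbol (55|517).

Reciprocity: 55 ≡ 3 and 517 ≡ 1 (mod 4), so (55/517) = +(517/55).
Reduce top mod 55: now compute (22/55).
Pull out 2: since 55 ≡ 7 (mod 8), (2/55) = +1.
Reciprocity: 11 ≡ 3 and 55 ≡ 3 (mod 4), so (11/55) = −(55/11).
Reduce top mod 11: now compute (0/11).
Top reduces to 0: gcd > 1, so the symbol is 0.

0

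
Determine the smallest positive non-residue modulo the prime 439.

(2/439) = +1, so 2 is a residue.
(3/439) = −1, so 3 is the smallest positive non-residue mod 439.

3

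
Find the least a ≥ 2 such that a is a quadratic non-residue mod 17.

3

(2/17) = +1, so 2 is a residue.
(3/17) = −1, so 3 is the smallest positive non-residue mod 17.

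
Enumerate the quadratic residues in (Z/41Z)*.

Square k = 1,…,20 (k and 41−k give the same square):
1²=1, 2²=4, 3²=9, 4²=16, 5²=25, 6²=36, 7²≡8, 8²≡23, 9²≡40, 10²≡18, 11²≡39, 12²≡21, 13²≡5, 14²≡32, 15²≡20, 16²≡10, 17²≡2, 18²≡37, 19²≡33, 20²≡31 (mod 41).
So the quadratic residues mod 41 are {1, 2, 4, 5, 8, 9, 10, 16, 18, 20, 21, 23, 25, 31, 32, 33, 36, 37, 39, 40}.

1 2 4 5 8 9 10 16 18 20 21 23 25 31 32 33 36 37 39 40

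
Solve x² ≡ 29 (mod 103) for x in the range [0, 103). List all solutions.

21, 82

Since 103 ≡ 3 (mod 4), a square root of 29 is 29^((103+1)/4) = 29^26 mod 103.
Repeated squaring: 29^2≡17, 29^4≡83, 29^8≡91, 29^16≡41 (mod 103).
29^26 = 29^(16+8+2) ≡ 82 (mod 103).
Check: 82² = 6724 ≡ 29 (mod 103). The two roots are 21 and 82.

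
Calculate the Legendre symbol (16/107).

1

Euler's criterion: (16/107) ≡ 16^53 (mod 107).
16^2 ≡ 42 (mod 107)
16^4 ≡ 52 (mod 107)
16^8 ≡ 29 (mod 107)
16^16 ≡ 92 (mod 107)
16^32 ≡ 11 (mod 107)
16^53 = 16^(32+16+4+1) ≡ 1 (mod 107).
Result is 1, so (16/107) = 1.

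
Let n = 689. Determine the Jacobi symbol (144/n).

Pull out 2^4: since 689 ≡ 1 (mod 8), (2/689) = +1, so (2/689)^4 = +1.
Reciprocity: 9 ≡ 1 and 689 ≡ 1 (mod 4), so (9/689) = +(689/9).
Reduce top mod 9: now compute (5/9).
Reciprocity: 5 ≡ 1 and 9 ≡ 1 (mod 4), so (5/9) = +(9/5).
Reduce top mod 5: now compute (4/5).
Pull out 2^2: since 5 ≡ 5 (mod 8), (2/5) = -1, so (2/5)^2 = +1.
Reached (1/5) = 1. Collecting the sign flips along the way, the symbol is +1.

1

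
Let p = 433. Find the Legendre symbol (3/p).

Reciprocity: 3 ≡ 3 and 433 ≡ 1 (mod 4), so (3/433) = +(433/3).
Reduce top mod 3: now compute (1/3).
Reached (1/3) = 1. Collecting the sign flips along the way, the symbol is +1.

1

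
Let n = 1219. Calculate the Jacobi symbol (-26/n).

First reduce: -26 ≡ 1193 (mod 1219).
Reciprocity: 1193 ≡ 1 and 1219 ≡ 3 (mod 4), so (1193/1219) = +(1219/1193).
Reduce top mod 1193: now compute (26/1193).
Pull out 2: since 1193 ≡ 1 (mod 8), (2/1193) = +1.
Reciprocity: 13 ≡ 1 and 1193 ≡ 1 (mod 4), so (13/1193) = +(1193/13).
Reduce top mod 13: now compute (10/13).
Pull out 2: since 13 ≡ 5 (mod 8), (2/13) = -1.
Reciprocity: 5 ≡ 1 and 13 ≡ 1 (mod 4), so (5/13) = +(13/5).
Reduce top mod 5: now compute (3/5).
Reciprocity: 3 ≡ 3 and 5 ≡ 1 (mod 4), so (3/5) = +(5/3).
Reduce top mod 3: now compute (2/3).
Pull out 2: since 3 ≡ 3 (mod 8), (2/3) = -1.
Reached (1/3) = 1. Collecting the sign flips along the way, the symbol is +1.

1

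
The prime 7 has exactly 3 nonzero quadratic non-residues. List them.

Square k = 1,…,3 (k and 7−k give the same square):
1²=1, 2²=4, 3²≡2 (mod 7).
The residues are {1, 2, 4}; the non-residues are the remaining 3 nonzero classes.

3, 5, 6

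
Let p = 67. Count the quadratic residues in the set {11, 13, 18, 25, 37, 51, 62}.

3

(11/67) = -1 → non-residue.
(13/67) = -1 → non-residue.
(18/67) = -1 → non-residue.
(25/67) = +1 → QR.
(37/67) = +1 → QR.
(51/67) = -1 → non-residue.
(62/67) = +1 → QR.
Total quadratic residues among the 7: 3.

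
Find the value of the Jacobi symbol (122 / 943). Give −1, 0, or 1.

Pull out 2: since 943 ≡ 7 (mod 8), (2/943) = +1.
Reciprocity: 61 ≡ 1 and 943 ≡ 3 (mod 4), so (61/943) = +(943/61).
Reduce top mod 61: now compute (28/61).
Pull out 2^2: since 61 ≡ 5 (mod 8), (2/61) = -1, so (2/61)^2 = +1.
Reciprocity: 7 ≡ 3 and 61 ≡ 1 (mod 4), so (7/61) = +(61/7).
Reduce top mod 7: now compute (5/7).
Reciprocity: 5 ≡ 1 and 7 ≡ 3 (mod 4), so (5/7) = +(7/5).
Reduce top mod 5: now compute (2/5).
Pull out 2: since 5 ≡ 5 (mod 8), (2/5) = -1.
Reached (1/5) = 1. Collecting the sign flips along the way, the symbol is -1.

-1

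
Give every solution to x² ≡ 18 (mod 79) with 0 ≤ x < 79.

Since 79 ≡ 3 (mod 4), a square root of 18 is 18^((79+1)/4) = 18^20 mod 79.
Repeated squaring: 18^2≡8, 18^4≡64, 18^8≡67, 18^16≡65 (mod 79).
18^20 = 18^(16+4) ≡ 52 (mod 79).
Check: 52² = 2704 ≡ 18 (mod 79). The two roots are 27 and 52.

27, 52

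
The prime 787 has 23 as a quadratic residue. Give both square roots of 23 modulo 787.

173, 614

Since 787 ≡ 3 (mod 4), a square root of 23 is 23^((787+1)/4) = 23^197 mod 787.
Repeated squaring: 23^2≡529, 23^4≡456, 23^8≡168, 23^16≡679, 23^32≡646, 23^64≡206, 23^128≡725 (mod 787).
23^197 = 23^(128+64+4+1) ≡ 173 (mod 787).
Check: 173² = 29929 ≡ 23 (mod 787). The two roots are 173 and 614.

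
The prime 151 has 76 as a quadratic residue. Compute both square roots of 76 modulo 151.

Since 151 ≡ 3 (mod 4), a square root of 76 is 76^((151+1)/4) = 76^38 mod 151.
Repeated squaring: 76^2≡38, 76^4≡85, 76^8≡128, 76^16≡76, 76^32≡38 (mod 151).
76^38 = 76^(32+4+2) ≡ 128 (mod 151).
Check: 128² = 16384 ≡ 76 (mod 151). The two roots are 23 and 128.

23, 128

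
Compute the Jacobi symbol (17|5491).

0

Reciprocity: 17 ≡ 1 and 5491 ≡ 3 (mod 4), so (17/5491) = +(5491/17).
Reduce top mod 17: now compute (0/17).
Top reduces to 0: gcd > 1, so the symbol is 0.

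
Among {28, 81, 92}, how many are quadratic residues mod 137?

2

(28/137) = +1 → QR.
(81/137) = +1 → QR.
(92/137) = -1 → non-residue.
Total quadratic residues among the 3: 2.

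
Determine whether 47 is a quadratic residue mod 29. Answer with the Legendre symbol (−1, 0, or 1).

Euler's criterion: (47/29) ≡ 18^14 (mod 29).
18^2 ≡ 5 (mod 29)
18^4 ≡ 25 (mod 29)
18^8 ≡ 16 (mod 29)
18^14 = 18^(8+4+2) ≡ 28 (mod 29).
Result is 28 ≡ −1, so (47/29) = −1.

-1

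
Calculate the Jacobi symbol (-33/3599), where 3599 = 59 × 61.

First reduce: -33 ≡ 3566 (mod 3599).
Pull out 2: since 3599 ≡ 7 (mod 8), (2/3599) = +1.
Reciprocity: 1783 ≡ 3 and 3599 ≡ 3 (mod 4), so (1783/3599) = −(3599/1783).
Reduce top mod 1783: now compute (33/1783).
Reciprocity: 33 ≡ 1 and 1783 ≡ 3 (mod 4), so (33/1783) = +(1783/33).
Reduce top mod 33: now compute (1/33).
Reached (1/33) = 1. Collecting the sign flips along the way, the symbol is -1.

-1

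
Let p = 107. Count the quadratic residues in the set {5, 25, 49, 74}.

(5/107) = -1 → non-residue.
(25/107) = +1 → QR.
(49/107) = +1 → QR.
(74/107) = -1 → non-residue.
Total quadratic residues among the 4: 2.

2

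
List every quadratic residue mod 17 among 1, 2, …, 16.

1,2,4,8,9,13,15,16

Square k = 1,…,8 (k and 17−k give the same square):
1²=1, 2²=4, 3²=9, 4²=16, 5²≡8, 6²≡2, 7²≡15, 8²≡13 (mod 17).
So the quadratic residues mod 17 are {1, 2, 4, 8, 9, 13, 15, 16}.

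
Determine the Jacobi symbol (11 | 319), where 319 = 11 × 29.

0

Reciprocity: 11 ≡ 3 and 319 ≡ 3 (mod 4), so (11/319) = −(319/11).
Reduce top mod 11: now compute (0/11).
Top reduces to 0: gcd > 1, so the symbol is 0.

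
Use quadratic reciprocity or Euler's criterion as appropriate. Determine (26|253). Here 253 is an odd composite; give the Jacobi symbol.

1

Pull out 2: since 253 ≡ 5 (mod 8), (2/253) = -1.
Reciprocity: 13 ≡ 1 and 253 ≡ 1 (mod 4), so (13/253) = +(253/13).
Reduce top mod 13: now compute (6/13).
Pull out 2: since 13 ≡ 5 (mod 8), (2/13) = -1.
Reciprocity: 3 ≡ 3 and 13 ≡ 1 (mod 4), so (3/13) = +(13/3).
Reduce top mod 3: now compute (1/3).
Reached (1/3) = 1. Collecting the sign flips along the way, the symbol is +1.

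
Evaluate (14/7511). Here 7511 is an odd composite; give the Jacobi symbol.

Pull out 2: since 7511 ≡ 7 (mod 8), (2/7511) = +1.
Reciprocity: 7 ≡ 3 and 7511 ≡ 3 (mod 4), so (7/7511) = −(7511/7).
Reduce top mod 7: now compute (0/7).
Top reduces to 0: gcd > 1, so the symbol is 0.

0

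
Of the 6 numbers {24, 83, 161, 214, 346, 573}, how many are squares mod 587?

4

(24/587) = -1 → non-residue.
(83/587) = +1 → QR.
(161/587) = -1 → non-residue.
(214/587) = +1 → QR.
(346/587) = +1 → QR.
(573/587) = +1 → QR.
Total quadratic residues among the 6: 4.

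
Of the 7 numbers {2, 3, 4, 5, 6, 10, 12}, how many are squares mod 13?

(2/13) = -1 → non-residue.
(3/13) = +1 → QR.
(4/13) = +1 → QR.
(5/13) = -1 → non-residue.
(6/13) = -1 → non-residue.
(10/13) = +1 → QR.
(12/13) = +1 → QR.
Total quadratic residues among the 7: 4.

4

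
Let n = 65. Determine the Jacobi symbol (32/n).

Pull out 2^5: since 65 ≡ 1 (mod 8), (2/65) = +1, so (2/65)^5 = +1.
Reached (1/65) = 1. Collecting the sign flips along the way, the symbol is +1.

1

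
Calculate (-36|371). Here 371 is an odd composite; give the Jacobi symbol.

First reduce: -36 ≡ 335 (mod 371).
Reciprocity: 335 ≡ 3 and 371 ≡ 3 (mod 4), so (335/371) = −(371/335).
Reduce top mod 335: now compute (36/335).
Pull out 2^2: since 335 ≡ 7 (mod 8), (2/335) = +1, so (2/335)^2 = +1.
Reciprocity: 9 ≡ 1 and 335 ≡ 3 (mod 4), so (9/335) = +(335/9).
Reduce top mod 9: now compute (2/9).
Pull out 2: since 9 ≡ 1 (mod 8), (2/9) = +1.
Reached (1/9) = 1. Collecting the sign flips along the way, the symbol is -1.

-1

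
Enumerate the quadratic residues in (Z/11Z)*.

1 3 4 5 9

Square k = 1,…,5 (k and 11−k give the same square):
1²=1, 2²=4, 3²=9, 4²≡5, 5²≡3 (mod 11).
So the quadratic residues mod 11 are {1, 3, 4, 5, 9}.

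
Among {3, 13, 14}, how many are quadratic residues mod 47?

2

(3/47) = +1 → QR.
(13/47) = -1 → non-residue.
(14/47) = +1 → QR.
Total quadratic residues among the 3: 2.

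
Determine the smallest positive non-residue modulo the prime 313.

(2/313) = +1, so 2 is a residue.
(3/313) = +1, so 3 is a residue.
(4/313) = +1, so 4 is a residue.
(5/313) = −1, so 5 is the smallest positive non-residue mod 313.

5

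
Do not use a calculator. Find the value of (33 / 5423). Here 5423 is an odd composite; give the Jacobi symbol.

0

Reciprocity: 33 ≡ 1 and 5423 ≡ 3 (mod 4), so (33/5423) = +(5423/33).
Reduce top mod 33: now compute (11/33).
Reciprocity: 11 ≡ 3 and 33 ≡ 1 (mod 4), so (11/33) = +(33/11).
Reduce top mod 11: now compute (0/11).
Top reduces to 0: gcd > 1, so the symbol is 0.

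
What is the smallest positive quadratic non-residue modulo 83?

2

(2/83) = −1, so 2 is the smallest positive non-residue mod 83.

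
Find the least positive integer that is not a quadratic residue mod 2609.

(2/2609) = +1, so 2 is a residue.
(3/2609) = −1, so 3 is the smallest positive non-residue mod 2609.

3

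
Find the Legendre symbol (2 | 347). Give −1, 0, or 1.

-1

Pull out 2: since 347 ≡ 3 (mod 8), (2/347) = -1.
Reached (1/347) = 1. Collecting the sign flips along the way, the symbol is -1.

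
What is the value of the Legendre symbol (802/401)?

First reduce: 802 ≡ 0 (mod 401).
Top reduces to 0: gcd > 1, so the symbol is 0.

0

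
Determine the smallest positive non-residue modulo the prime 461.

(2/461) = −1, so 2 is the smallest positive non-residue mod 461.

2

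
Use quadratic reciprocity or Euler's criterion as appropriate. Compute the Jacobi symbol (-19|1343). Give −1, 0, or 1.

-1

First reduce: -19 ≡ 1324 (mod 1343).
Pull out 2^2: since 1343 ≡ 7 (mod 8), (2/1343) = +1, so (2/1343)^2 = +1.
Reciprocity: 331 ≡ 3 and 1343 ≡ 3 (mod 4), so (331/1343) = −(1343/331).
Reduce top mod 331: now compute (19/331).
Reciprocity: 19 ≡ 3 and 331 ≡ 3 (mod 4), so (19/331) = −(331/19).
Reduce top mod 19: now compute (8/19).
Pull out 2^3: since 19 ≡ 3 (mod 8), (2/19) = -1, so (2/19)^3 = -1.
Reached (1/19) = 1. Collecting the sign flips along the way, the symbol is -1.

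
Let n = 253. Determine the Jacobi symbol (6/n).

Pull out 2: since 253 ≡ 5 (mod 8), (2/253) = -1.
Reciprocity: 3 ≡ 3 and 253 ≡ 1 (mod 4), so (3/253) = +(253/3).
Reduce top mod 3: now compute (1/3).
Reached (1/3) = 1. Collecting the sign flips along the way, the symbol is -1.

-1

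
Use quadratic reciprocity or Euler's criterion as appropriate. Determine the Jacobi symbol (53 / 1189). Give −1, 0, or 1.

Reciprocity: 53 ≡ 1 and 1189 ≡ 1 (mod 4), so (53/1189) = +(1189/53).
Reduce top mod 53: now compute (23/53).
Reciprocity: 23 ≡ 3 and 53 ≡ 1 (mod 4), so (23/53) = +(53/23).
Reduce top mod 23: now compute (7/23).
Reciprocity: 7 ≡ 3 and 23 ≡ 3 (mod 4), so (7/23) = −(23/7).
Reduce top mod 7: now compute (2/7).
Pull out 2: since 7 ≡ 7 (mod 8), (2/7) = +1.
Reached (1/7) = 1. Collecting the sign flips along the way, the symbol is -1.

-1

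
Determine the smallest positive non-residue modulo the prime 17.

(2/17) = +1, so 2 is a residue.
(3/17) = −1, so 3 is the smallest positive non-residue mod 17.

3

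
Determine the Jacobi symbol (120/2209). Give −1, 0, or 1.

Pull out 2^3: since 2209 ≡ 1 (mod 8), (2/2209) = +1, so (2/2209)^3 = +1.
Reciprocity: 15 ≡ 3 and 2209 ≡ 1 (mod 4), so (15/2209) = +(2209/15).
Reduce top mod 15: now compute (4/15).
Pull out 2^2: since 15 ≡ 7 (mod 8), (2/15) = +1, so (2/15)^2 = +1.
Reached (1/15) = 1. Collecting the sign flips along the way, the symbol is +1.

1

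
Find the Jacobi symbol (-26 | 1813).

First reduce: -26 ≡ 1787 (mod 1813).
Reciprocity: 1787 ≡ 3 and 1813 ≡ 1 (mod 4), so (1787/1813) = +(1813/1787).
Reduce top mod 1787: now compute (26/1787).
Pull out 2: since 1787 ≡ 3 (mod 8), (2/1787) = -1.
Reciprocity: 13 ≡ 1 and 1787 ≡ 3 (mod 4), so (13/1787) = +(1787/13).
Reduce top mod 13: now compute (6/13).
Pull out 2: since 13 ≡ 5 (mod 8), (2/13) = -1.
Reciprocity: 3 ≡ 3 and 13 ≡ 1 (mod 4), so (3/13) = +(13/3).
Reduce top mod 3: now compute (1/3).
Reached (1/3) = 1. Collecting the sign flips along the way, the symbol is +1.

1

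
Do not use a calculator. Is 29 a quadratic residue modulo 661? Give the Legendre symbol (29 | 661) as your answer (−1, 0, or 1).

1

Euler's criterion: (29/661) ≡ 29^330 (mod 661).
29^2 ≡ 180 (mod 661)
29^4 ≡ 11 (mod 661)
29^8 ≡ 121 (mod 661)
29^16 ≡ 99 (mod 661)
29^32 ≡ 547 (mod 661)
29^64 ≡ 437 (mod 661)
29^128 ≡ 601 (mod 661)
29^256 ≡ 295 (mod 661)
29^330 = 29^(256+64+8+2) ≡ 1 (mod 661).
Result is 1, so (29/661) = 1.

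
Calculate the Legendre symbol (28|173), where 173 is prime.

Pull out 2^2: since 173 ≡ 5 (mod 8), (2/173) = -1, so (2/173)^2 = +1.
Reciprocity: 7 ≡ 3 and 173 ≡ 1 (mod 4), so (7/173) = +(173/7).
Reduce top mod 7: now compute (5/7).
Reciprocity: 5 ≡ 1 and 7 ≡ 3 (mod 4), so (5/7) = +(7/5).
Reduce top mod 5: now compute (2/5).
Pull out 2: since 5 ≡ 5 (mod 8), (2/5) = -1.
Reached (1/5) = 1. Collecting the sign flips along the way, the symbol is -1.

-1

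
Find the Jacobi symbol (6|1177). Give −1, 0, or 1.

1

Pull out 2: since 1177 ≡ 1 (mod 8), (2/1177) = +1.
Reciprocity: 3 ≡ 3 and 1177 ≡ 1 (mod 4), so (3/1177) = +(1177/3).
Reduce top mod 3: now compute (1/3).
Reached (1/3) = 1. Collecting the sign flips along the way, the symbol is +1.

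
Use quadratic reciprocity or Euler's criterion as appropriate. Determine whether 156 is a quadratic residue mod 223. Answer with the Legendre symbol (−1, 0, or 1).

Pull out 2^2: since 223 ≡ 7 (mod 8), (2/223) = +1, so (2/223)^2 = +1.
Reciprocity: 39 ≡ 3 and 223 ≡ 3 (mod 4), so (39/223) = −(223/39).
Reduce top mod 39: now compute (28/39).
Pull out 2^2: since 39 ≡ 7 (mod 8), (2/39) = +1, so (2/39)^2 = +1.
Reciprocity: 7 ≡ 3 and 39 ≡ 3 (mod 4), so (7/39) = −(39/7).
Reduce top mod 7: now compute (4/7).
Pull out 2^2: since 7 ≡ 7 (mod 8), (2/7) = +1, so (2/7)^2 = +1.
Reached (1/7) = 1. Collecting the sign flips along the way, the symbol is +1.

1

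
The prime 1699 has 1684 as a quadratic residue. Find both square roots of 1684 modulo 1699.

Since 1699 ≡ 3 (mod 4), a square root of 1684 is 1684^((1699+1)/4) = 1684^425 mod 1699.
Repeated squaring: 1684^2≡225, 1684^4≡1354, 1684^8≡95, 1684^16≡530, 1684^32≡565, 1684^64≡1512, 1684^128≡989, 1684^256≡1196 (mod 1699).
1684^425 = 1684^(256+128+32+8+1) ≡ 380 (mod 1699).
Check: 380² = 144400 ≡ 1684 (mod 1699). The two roots are 380 and 1319.

380, 1319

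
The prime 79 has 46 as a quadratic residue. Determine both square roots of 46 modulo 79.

Since 79 ≡ 3 (mod 4), a square root of 46 is 46^((79+1)/4) = 46^20 mod 79.
Repeated squaring: 46^2≡62, 46^4≡52, 46^8≡18, 46^16≡8 (mod 79).
46^20 = 46^(16+4) ≡ 21 (mod 79).
Check: 21² = 441 ≡ 46 (mod 79). The two roots are 21 and 58.

21, 58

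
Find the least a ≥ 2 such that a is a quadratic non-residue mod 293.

2

(2/293) = −1, so 2 is the smallest positive non-residue mod 293.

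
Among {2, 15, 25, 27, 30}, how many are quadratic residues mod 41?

(2/41) = +1 → QR.
(15/41) = -1 → non-residue.
(25/41) = +1 → QR.
(27/41) = -1 → non-residue.
(30/41) = -1 → non-residue.
Total quadratic residues among the 5: 2.

2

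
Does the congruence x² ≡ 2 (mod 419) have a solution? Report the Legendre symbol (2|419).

-1

Euler's criterion: (2/419) ≡ 2^209 (mod 419).
2^2 ≡ 4 (mod 419)
2^4 ≡ 16 (mod 419)
2^8 ≡ 256 (mod 419)
2^16 ≡ 172 (mod 419)
2^32 ≡ 254 (mod 419)
2^64 ≡ 409 (mod 419)
2^128 ≡ 100 (mod 419)
2^209 = 2^(128+64+16+1) ≡ 418 (mod 419).
Result is 418 ≡ −1, so (2/419) = −1.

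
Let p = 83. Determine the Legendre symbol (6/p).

Pull out 2: since 83 ≡ 3 (mod 8), (2/83) = -1.
Reciprocity: 3 ≡ 3 and 83 ≡ 3 (mod 4), so (3/83) = −(83/3).
Reduce top mod 3: now compute (2/3).
Pull out 2: since 3 ≡ 3 (mod 8), (2/3) = -1.
Reached (1/3) = 1. Collecting the sign flips along the way, the symbol is -1.

-1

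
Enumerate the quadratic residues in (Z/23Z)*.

Square k = 1,…,11 (k and 23−k give the same square):
1²=1, 2²=4, 3²=9, 4²=16, 5²≡2, 6²≡13, 7²≡3, 8²≡18, 9²≡12, 10²≡8, 11²≡6 (mod 23).
So the quadratic residues mod 23 are {1, 2, 3, 4, 6, 8, 9, 12, 13, 16, 18}.

1 2 3 4 6 8 9 12 13 16 18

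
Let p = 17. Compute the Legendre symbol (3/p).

-1

Euler's criterion: (3/17) ≡ 3^8 (mod 17).
3^2 ≡ 9 (mod 17)
3^4 ≡ 13 (mod 17)
3^8 ≡ 16 (mod 17)
3^8 = 3^(8) ≡ 16 (mod 17).
Result is 16 ≡ −1, so (3/17) = −1.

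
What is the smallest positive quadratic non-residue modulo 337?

(2/337) = +1, so 2 is a residue.
(3/337) = +1, so 3 is a residue.
(4/337) = +1, so 4 is a residue.
(5/337) = −1, so 5 is the smallest positive non-residue mod 337.

5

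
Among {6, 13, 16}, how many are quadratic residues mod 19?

(6/19) = +1 → QR.
(13/19) = -1 → non-residue.
(16/19) = +1 → QR.
Total quadratic residues among the 3: 2.

2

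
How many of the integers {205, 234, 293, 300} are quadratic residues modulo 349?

4

(205/349) = +1 → QR.
(234/349) = +1 → QR.
(293/349) = +1 → QR.
(300/349) = +1 → QR.
Total quadratic residues among the 4: 4.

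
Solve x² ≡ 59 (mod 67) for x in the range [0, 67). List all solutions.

27, 40

Since 67 ≡ 3 (mod 4), a square root of 59 is 59^((67+1)/4) = 59^17 mod 67.
Repeated squaring: 59^2≡64, 59^4≡9, 59^8≡14, 59^16≡62 (mod 67).
59^17 = 59^(16+1) ≡ 40 (mod 67).
Check: 40² = 1600 ≡ 59 (mod 67). The two roots are 27 and 40.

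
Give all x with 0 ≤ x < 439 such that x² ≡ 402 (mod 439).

29, 410

Since 439 ≡ 3 (mod 4), a square root of 402 is 402^((439+1)/4) = 402^110 mod 439.
Repeated squaring: 402^2≡52, 402^4≡70, 402^8≡71, 402^16≡212, 402^32≡166, 402^64≡338 (mod 439).
402^110 = 402^(64+32+8+4+2) ≡ 29 (mod 439).
Check: 29² = 841 ≡ 402 (mod 439). The two roots are 29 and 410.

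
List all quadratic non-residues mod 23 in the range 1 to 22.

Square k = 1,…,11 (k and 23−k give the same square):
1²=1, 2²=4, 3²=9, 4²=16, 5²≡2, 6²≡13, 7²≡3, 8²≡18, 9²≡12, 10²≡8, 11²≡6 (mod 23).
The residues are {1, 2, 3, 4, 6, 8, 9, 12, 13, 16, 18}; the non-residues are the remaining 11 nonzero classes.

5 7 10 11 14 15 17 19 20 21 22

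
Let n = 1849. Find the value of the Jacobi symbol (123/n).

Reciprocity: 123 ≡ 3 and 1849 ≡ 1 (mod 4), so (123/1849) = +(1849/123).
Reduce top mod 123: now compute (4/123).
Pull out 2^2: since 123 ≡ 3 (mod 8), (2/123) = -1, so (2/123)^2 = +1.
Reached (1/123) = 1. Collecting the sign flips along the way, the symbol is +1.

1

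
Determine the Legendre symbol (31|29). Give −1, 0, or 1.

First reduce: 31 ≡ 2 (mod 29).
Pull out 2: since 29 ≡ 5 (mod 8), (2/29) = -1.
Reached (1/29) = 1. Collecting the sign flips along the way, the symbol is -1.

-1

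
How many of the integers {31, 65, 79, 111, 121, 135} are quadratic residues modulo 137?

(31/137) = -1 → non-residue.
(65/137) = +1 → QR.
(79/137) = -1 → non-residue.
(111/137) = -1 → non-residue.
(121/137) = +1 → QR.
(135/137) = +1 → QR.
Total quadratic residues among the 6: 3.

3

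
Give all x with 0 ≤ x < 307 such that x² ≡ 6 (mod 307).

96, 211

Since 307 ≡ 3 (mod 4), a square root of 6 is 6^((307+1)/4) = 6^77 mod 307.
Repeated squaring: 6^2≡36, 6^4≡68, 6^8≡19, 6^16≡54, 6^32≡153, 6^64≡77 (mod 307).
6^77 = 6^(64+8+4+1) ≡ 96 (mod 307).
Check: 96² = 9216 ≡ 6 (mod 307). The two roots are 96 and 211.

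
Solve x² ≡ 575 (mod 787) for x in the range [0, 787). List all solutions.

Since 787 ≡ 3 (mod 4), a square root of 575 is 575^((787+1)/4) = 575^197 mod 787.
Repeated squaring: 575^2≡85, 575^4≡142, 575^8≡489, 575^16≡660, 575^32≡389, 575^64≡217, 575^128≡656 (mod 787).
575^197 = 575^(128+64+4+1) ≡ 709 (mod 787).
Check: 709² = 502681 ≡ 575 (mod 787). The two roots are 78 and 709.

78, 709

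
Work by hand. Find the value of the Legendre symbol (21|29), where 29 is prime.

-1

Euler's criterion: (21/29) ≡ 21^14 (mod 29).
21^2 ≡ 6 (mod 29)
21^4 ≡ 7 (mod 29)
21^8 ≡ 20 (mod 29)
21^14 = 21^(8+4+2) ≡ 28 (mod 29).
Result is 28 ≡ −1, so (21/29) = −1.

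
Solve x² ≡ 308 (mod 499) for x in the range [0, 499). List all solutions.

Since 499 ≡ 3 (mod 4), a square root of 308 is 308^((499+1)/4) = 308^125 mod 499.
Repeated squaring: 308^2≡54, 308^4≡421, 308^8≡96, 308^16≡234, 308^32≡365, 308^64≡491 (mod 499).
308^125 = 308^(64+32+16+8+4+1) ≡ 451 (mod 499).
Check: 451² = 203401 ≡ 308 (mod 499). The two roots are 48 and 451.

48, 451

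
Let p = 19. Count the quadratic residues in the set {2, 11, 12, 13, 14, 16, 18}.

(2/19) = -1 → non-residue.
(11/19) = +1 → QR.
(12/19) = -1 → non-residue.
(13/19) = -1 → non-residue.
(14/19) = -1 → non-residue.
(16/19) = +1 → QR.
(18/19) = -1 → non-residue.
Total quadratic residues among the 7: 2.

2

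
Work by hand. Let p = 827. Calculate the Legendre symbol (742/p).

-1

Euler's criterion: (742/827) ≡ 742^413 (mod 827).
742^2 ≡ 609 (mod 827)
742^4 ≡ 385 (mod 827)
742^8 ≡ 192 (mod 827)
742^16 ≡ 476 (mod 827)
742^32 ≡ 805 (mod 827)
742^64 ≡ 484 (mod 827)
742^128 ≡ 215 (mod 827)
742^256 ≡ 740 (mod 827)
742^413 = 742^(256+128+16+8+4+1) ≡ 826 (mod 827).
Result is 826 ≡ −1, so (742/827) = −1.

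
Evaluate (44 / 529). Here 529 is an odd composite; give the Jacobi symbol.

1

Pull out 2^2: since 529 ≡ 1 (mod 8), (2/529) = +1, so (2/529)^2 = +1.
Reciprocity: 11 ≡ 3 and 529 ≡ 1 (mod 4), so (11/529) = +(529/11).
Reduce top mod 11: now compute (1/11).
Reached (1/11) = 1. Collecting the sign flips along the way, the symbol is +1.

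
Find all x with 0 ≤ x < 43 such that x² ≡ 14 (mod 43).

10, 33

Since 43 ≡ 3 (mod 4), a square root of 14 is 14^((43+1)/4) = 14^11 mod 43.
Repeated squaring: 14^2≡24, 14^4≡17, 14^8≡31 (mod 43).
14^11 = 14^(8+2+1) ≡ 10 (mod 43).
Check: 10² = 100 ≡ 14 (mod 43). The two roots are 10 and 33.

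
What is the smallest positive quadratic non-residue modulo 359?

7

(2/359) = +1, so 2 is a residue.
(3/359) = +1, so 3 is a residue.
(4/359) = +1, so 4 is a residue.
(5/359) = +1, so 5 is a residue.
(6/359) = +1, so 6 is a residue.
(7/359) = −1, so 7 is the smallest positive non-residue mod 359.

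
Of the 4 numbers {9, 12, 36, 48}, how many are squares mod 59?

(9/59) = +1 → QR.
(12/59) = +1 → QR.
(36/59) = +1 → QR.
(48/59) = +1 → QR.
Total quadratic residues among the 4: 4.

4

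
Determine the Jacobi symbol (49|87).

Reciprocity: 49 ≡ 1 and 87 ≡ 3 (mod 4), so (49/87) = +(87/49).
Reduce top mod 49: now compute (38/49).
Pull out 2: since 49 ≡ 1 (mod 8), (2/49) = +1.
Reciprocity: 19 ≡ 3 and 49 ≡ 1 (mod 4), so (19/49) = +(49/19).
Reduce top mod 19: now compute (11/19).
Reciprocity: 11 ≡ 3 and 19 ≡ 3 (mod 4), so (11/19) = −(19/11).
Reduce top mod 11: now compute (8/11).
Pull out 2^3: since 11 ≡ 3 (mod 8), (2/11) = -1, so (2/11)^3 = -1.
Reached (1/11) = 1. Collecting the sign flips along the way, the symbol is +1.

1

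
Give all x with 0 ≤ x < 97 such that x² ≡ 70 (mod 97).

97 ≡ 1 (mod 4), so we find a root by search.
Trying successive values, 19² = 361 ≡ 70 (mod 97). The other root is 97 − 19 = 78.

19, 78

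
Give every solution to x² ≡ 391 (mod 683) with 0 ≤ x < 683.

67, 616

Since 683 ≡ 3 (mod 4), a square root of 391 is 391^((683+1)/4) = 391^171 mod 683.
Repeated squaring: 391^2≡572, 391^4≡27, 391^8≡46, 391^16≡67, 391^32≡391, 391^64≡572, 391^128≡27 (mod 683).
391^171 = 391^(128+32+8+2+1) ≡ 67 (mod 683).
Check: 67² = 4489 ≡ 391 (mod 683). The two roots are 67 and 616.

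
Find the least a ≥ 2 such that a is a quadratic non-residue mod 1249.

(2/1249) = +1, so 2 is a residue.
(3/1249) = +1, so 3 is a residue.
(4/1249) = +1, so 4 is a residue.
(5/1249) = +1, so 5 is a residue.
(6/1249) = +1, so 6 is a residue.
(7/1249) = −1, so 7 is the smallest positive non-residue mod 1249.

7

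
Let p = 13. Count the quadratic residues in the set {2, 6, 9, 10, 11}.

(2/13) = -1 → non-residue.
(6/13) = -1 → non-residue.
(9/13) = +1 → QR.
(10/13) = +1 → QR.
(11/13) = -1 → non-residue.
Total quadratic residues among the 5: 2.

2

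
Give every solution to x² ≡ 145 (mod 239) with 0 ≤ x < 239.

Since 239 ≡ 3 (mod 4), a square root of 145 is 145^((239+1)/4) = 145^60 mod 239.
Repeated squaring: 145^2≡232, 145^4≡49, 145^8≡11, 145^16≡121, 145^32≡62 (mod 239).
145^60 = 145^(32+16+8+4) ≡ 176 (mod 239).
Check: 176² = 30976 ≡ 145 (mod 239). The two roots are 63 and 176.

63, 176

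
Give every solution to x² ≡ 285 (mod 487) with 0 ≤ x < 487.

218, 269

Since 487 ≡ 3 (mod 4), a square root of 285 is 285^((487+1)/4) = 285^122 mod 487.
Repeated squaring: 285^2≡383, 285^4≡102, 285^8≡177, 285^16≡161, 285^32≡110, 285^64≡412 (mod 487).
285^122 = 285^(64+32+16+8+2) ≡ 269 (mod 487).
Check: 269² = 72361 ≡ 285 (mod 487). The two roots are 218 and 269.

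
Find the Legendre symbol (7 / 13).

Reciprocity: 7 ≡ 3 and 13 ≡ 1 (mod 4), so (7/13) = +(13/7).
Reduce top mod 7: now compute (6/7).
Pull out 2: since 7 ≡ 7 (mod 8), (2/7) = +1.
Reciprocity: 3 ≡ 3 and 7 ≡ 3 (mod 4), so (3/7) = −(7/3).
Reduce top mod 3: now compute (1/3).
Reached (1/3) = 1. Collecting the sign flips along the way, the symbol is -1.

-1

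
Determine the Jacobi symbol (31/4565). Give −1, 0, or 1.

1

Reciprocity: 31 ≡ 3 and 4565 ≡ 1 (mod 4), so (31/4565) = +(4565/31).
Reduce top mod 31: now compute (8/31).
Pull out 2^3: since 31 ≡ 7 (mod 8), (2/31) = +1, so (2/31)^3 = +1.
Reached (1/31) = 1. Collecting the sign flips along the way, the symbol is +1.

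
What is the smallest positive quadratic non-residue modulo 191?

(2/191) = +1, so 2 is a residue.
(3/191) = +1, so 3 is a residue.
(4/191) = +1, so 4 is a residue.
(5/191) = +1, so 5 is a residue.
(6/191) = +1, so 6 is a residue.
(7/191) = −1, so 7 is the smallest positive non-residue mod 191.

7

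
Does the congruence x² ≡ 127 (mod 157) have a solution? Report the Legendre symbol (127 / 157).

1

Reciprocity: 127 ≡ 3 and 157 ≡ 1 (mod 4), so (127/157) = +(157/127).
Reduce top mod 127: now compute (30/127).
Pull out 2: since 127 ≡ 7 (mod 8), (2/127) = +1.
Reciprocity: 15 ≡ 3 and 127 ≡ 3 (mod 4), so (15/127) = −(127/15).
Reduce top mod 15: now compute (7/15).
Reciprocity: 7 ≡ 3 and 15 ≡ 3 (mod 4), so (7/15) = −(15/7).
Reduce top mod 7: now compute (1/7).
Reached (1/7) = 1. Collecting the sign flips along the way, the symbol is +1.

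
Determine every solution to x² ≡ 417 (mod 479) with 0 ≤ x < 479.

Since 479 ≡ 3 (mod 4), a square root of 417 is 417^((479+1)/4) = 417^120 mod 479.
Repeated squaring: 417^2≡12, 417^4≡144, 417^8≡139, 417^16≡161, 417^32≡55, 417^64≡151 (mod 479).
417^120 = 417^(64+32+16+8) ≡ 326 (mod 479).
Check: 326² = 106276 ≡ 417 (mod 479). The two roots are 153 and 326.

153, 326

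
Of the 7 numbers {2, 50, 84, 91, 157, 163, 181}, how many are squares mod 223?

(2/223) = +1 → QR.
(50/223) = +1 → QR.
(84/223) = -1 → non-residue.
(91/223) = -1 → non-residue.
(157/223) = -1 → non-residue.
(163/223) = -1 → non-residue.
(181/223) = +1 → QR.
Total quadratic residues among the 7: 3.

3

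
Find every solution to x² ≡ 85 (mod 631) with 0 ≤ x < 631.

151, 480

Since 631 ≡ 3 (mod 4), a square root of 85 is 85^((631+1)/4) = 85^158 mod 631.
Repeated squaring: 85^2≡284, 85^4≡519, 85^8≡555, 85^16≡97, 85^32≡575, 85^64≡612, 85^128≡361 (mod 631).
85^158 = 85^(128+16+8+4+2) ≡ 151 (mod 631).
Check: 151² = 22801 ≡ 85 (mod 631). The two roots are 151 and 480.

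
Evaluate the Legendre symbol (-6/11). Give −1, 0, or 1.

1

First reduce: -6 ≡ 5 (mod 11).
Reciprocity: 5 ≡ 1 and 11 ≡ 3 (mod 4), so (5/11) = +(11/5).
Reduce top mod 5: now compute (1/5).
Reached (1/5) = 1. Collecting the sign flips along the way, the symbol is +1.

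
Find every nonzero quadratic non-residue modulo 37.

Square k = 1,…,18 (k and 37−k give the same square):
1²=1, 2²=4, 3²=9, 4²=16, 5²=25, 6²=36, 7²≡12, 8²≡27, 9²≡7, 10²≡26, 11²≡10, 12²≡33, 13²≡21, 14²≡11, 15²≡3, 16²≡34, 17²≡30, 18²≡28 (mod 37).
The residues are {1, 3, 4, 7, 9, 10, 11, 12, 16, 21, 25, 26, 27, 28, 30, 33, 34, 36}; the non-residues are the remaining 18 nonzero classes.

2,5,6,8,13,14,15,17,18,19,20,22,23,24,29,31,32,35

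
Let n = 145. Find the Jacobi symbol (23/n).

-1

Reciprocity: 23 ≡ 3 and 145 ≡ 1 (mod 4), so (23/145) = +(145/23).
Reduce top mod 23: now compute (7/23).
Reciprocity: 7 ≡ 3 and 23 ≡ 3 (mod 4), so (7/23) = −(23/7).
Reduce top mod 7: now compute (2/7).
Pull out 2: since 7 ≡ 7 (mod 8), (2/7) = +1.
Reached (1/7) = 1. Collecting the sign flips along the way, the symbol is -1.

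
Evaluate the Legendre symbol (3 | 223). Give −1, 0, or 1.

-1

Reciprocity: 3 ≡ 3 and 223 ≡ 3 (mod 4), so (3/223) = −(223/3).
Reduce top mod 3: now compute (1/3).
Reached (1/3) = 1. Collecting the sign flips along the way, the symbol is -1.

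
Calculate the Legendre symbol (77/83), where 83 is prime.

1

Reciprocity: 77 ≡ 1 and 83 ≡ 3 (mod 4), so (77/83) = +(83/77).
Reduce top mod 77: now compute (6/77).
Pull out 2: since 77 ≡ 5 (mod 8), (2/77) = -1.
Reciprocity: 3 ≡ 3 and 77 ≡ 1 (mod 4), so (3/77) = +(77/3).
Reduce top mod 3: now compute (2/3).
Pull out 2: since 3 ≡ 3 (mod 8), (2/3) = -1.
Reached (1/3) = 1. Collecting the sign flips along the way, the symbol is +1.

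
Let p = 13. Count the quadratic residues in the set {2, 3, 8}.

(2/13) = -1 → non-residue.
(3/13) = +1 → QR.
(8/13) = -1 → non-residue.
Total quadratic residues among the 3: 1.

1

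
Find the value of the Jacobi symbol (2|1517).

-1

Pull out 2: since 1517 ≡ 5 (mod 8), (2/1517) = -1.
Reached (1/1517) = 1. Collecting the sign flips along the way, the symbol is -1.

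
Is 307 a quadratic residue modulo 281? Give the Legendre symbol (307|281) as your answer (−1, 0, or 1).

First reduce: 307 ≡ 26 (mod 281).
Pull out 2: since 281 ≡ 1 (mod 8), (2/281) = +1.
Reciprocity: 13 ≡ 1 and 281 ≡ 1 (mod 4), so (13/281) = +(281/13).
Reduce top mod 13: now compute (8/13).
Pull out 2^3: since 13 ≡ 5 (mod 8), (2/13) = -1, so (2/13)^3 = -1.
Reached (1/13) = 1. Collecting the sign flips along the way, the symbol is -1.

-1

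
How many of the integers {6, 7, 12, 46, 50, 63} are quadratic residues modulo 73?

4

(6/73) = +1 → QR.
(7/73) = -1 → non-residue.
(12/73) = +1 → QR.
(46/73) = +1 → QR.
(50/73) = +1 → QR.
(63/73) = -1 → non-residue.
Total quadratic residues among the 6: 4.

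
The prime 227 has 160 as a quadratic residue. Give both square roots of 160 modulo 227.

29, 198

Since 227 ≡ 3 (mod 4), a square root of 160 is 160^((227+1)/4) = 160^57 mod 227.
Repeated squaring: 160^2≡176, 160^4≡104, 160^8≡147, 160^16≡44, 160^32≡120 (mod 227).
160^57 = 160^(32+16+8+1) ≡ 29 (mod 227).
Check: 29² = 841 ≡ 160 (mod 227). The two roots are 29 and 198.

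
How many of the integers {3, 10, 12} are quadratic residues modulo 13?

3

(3/13) = +1 → QR.
(10/13) = +1 → QR.
(12/13) = +1 → QR.
Total quadratic residues among the 3: 3.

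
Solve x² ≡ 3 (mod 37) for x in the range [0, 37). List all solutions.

15, 22

37 ≡ 1 (mod 4), so we find a root by search.
Trying successive values, 15² = 225 ≡ 3 (mod 37). The other root is 37 − 15 = 22.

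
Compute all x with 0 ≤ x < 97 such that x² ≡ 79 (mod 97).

46, 51

97 ≡ 1 (mod 4), so we find a root by search.
Trying successive values, 46² = 2116 ≡ 79 (mod 97). The other root is 97 − 46 = 51.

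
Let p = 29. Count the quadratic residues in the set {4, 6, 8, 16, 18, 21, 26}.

(4/29) = +1 → QR.
(6/29) = +1 → QR.
(8/29) = -1 → non-residue.
(16/29) = +1 → QR.
(18/29) = -1 → non-residue.
(21/29) = -1 → non-residue.
(26/29) = -1 → non-residue.
Total quadratic residues among the 7: 3.

3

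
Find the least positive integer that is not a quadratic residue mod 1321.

7

(2/1321) = +1, so 2 is a residue.
(3/1321) = +1, so 3 is a residue.
(4/1321) = +1, so 4 is a residue.
(5/1321) = +1, so 5 is a residue.
(6/1321) = +1, so 6 is a residue.
(7/1321) = −1, so 7 is the smallest positive non-residue mod 1321.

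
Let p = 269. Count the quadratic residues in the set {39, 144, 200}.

(39/269) = -1 → non-residue.
(144/269) = +1 → QR.
(200/269) = -1 → non-residue.
Total quadratic residues among the 3: 1.

1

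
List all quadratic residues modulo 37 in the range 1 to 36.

1, 3, 4, 7, 9, 10, 11, 12, 16, 21, 25, 26, 27, 28, 30, 33, 34, 36

Square k = 1,…,18 (k and 37−k give the same square):
1²=1, 2²=4, 3²=9, 4²=16, 5²=25, 6²=36, 7²≡12, 8²≡27, 9²≡7, 10²≡26, 11²≡10, 12²≡33, 13²≡21, 14²≡11, 15²≡3, 16²≡34, 17²≡30, 18²≡28 (mod 37).
So the quadratic residues mod 37 are {1, 3, 4, 7, 9, 10, 11, 12, 16, 21, 25, 26, 27, 28, 30, 33, 34, 36}.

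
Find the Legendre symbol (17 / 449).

Reciprocity: 17 ≡ 1 and 449 ≡ 1 (mod 4), so (17/449) = +(449/17).
Reduce top mod 17: now compute (7/17).
Reciprocity: 7 ≡ 3 and 17 ≡ 1 (mod 4), so (7/17) = +(17/7).
Reduce top mod 7: now compute (3/7).
Reciprocity: 3 ≡ 3 and 7 ≡ 3 (mod 4), so (3/7) = −(7/3).
Reduce top mod 3: now compute (1/3).
Reached (1/3) = 1. Collecting the sign flips along the way, the symbol is -1.

-1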